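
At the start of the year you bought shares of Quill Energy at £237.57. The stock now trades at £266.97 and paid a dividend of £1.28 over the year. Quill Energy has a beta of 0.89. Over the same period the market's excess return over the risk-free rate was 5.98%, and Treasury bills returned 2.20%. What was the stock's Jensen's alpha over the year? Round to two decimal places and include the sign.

Realised HPR = (P1 + D1 − P0) / P0 = (266.97 + 1.28 − 237.57) / 237.57 = 30.68 / 237.57 = 12.9141%
CAPM required = R_f + β·MRP = 2.20% + 0.89 × 5.98% = 7.5222%
α = realised − required = 12.9141% − 7.5222% = +5.39%

+5.39%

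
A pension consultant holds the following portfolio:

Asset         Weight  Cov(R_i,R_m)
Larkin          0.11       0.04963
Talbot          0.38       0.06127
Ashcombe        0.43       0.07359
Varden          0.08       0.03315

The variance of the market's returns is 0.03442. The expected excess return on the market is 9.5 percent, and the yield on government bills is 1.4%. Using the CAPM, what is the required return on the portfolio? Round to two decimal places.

β_Larkin = 0.04963 / 0.03442 = 1.4419
β_Talbot = 0.06127 / 0.03442 = 1.7801
β_Ashcombe = 0.07359 / 0.03442 = 2.1380
β_Varden = 0.03315 / 0.03442 = 0.9631
β_P = Σ w_i β_i = 0.11×1.4419 + 0.38×1.7801 + 0.43×2.1380 + 0.08×0.9631 = 1.8314
E(R_P) = R_f + β_P × MRP = 1.4% + 1.8314 × 9.5% = 18.80%

18.80%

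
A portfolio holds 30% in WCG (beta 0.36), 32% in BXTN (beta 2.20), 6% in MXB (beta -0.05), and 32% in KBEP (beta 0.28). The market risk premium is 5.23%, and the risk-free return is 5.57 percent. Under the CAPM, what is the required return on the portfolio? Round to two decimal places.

β_P = Σ w_i β_i = 0.30×0.36 + 0.32×2.20 + 0.06×-0.05 + 0.32×0.28 = 0.8986
E(R_P) = R_f + β_P × MRP = 5.57% + 0.8986 × 5.23% = 10.27%

10.27%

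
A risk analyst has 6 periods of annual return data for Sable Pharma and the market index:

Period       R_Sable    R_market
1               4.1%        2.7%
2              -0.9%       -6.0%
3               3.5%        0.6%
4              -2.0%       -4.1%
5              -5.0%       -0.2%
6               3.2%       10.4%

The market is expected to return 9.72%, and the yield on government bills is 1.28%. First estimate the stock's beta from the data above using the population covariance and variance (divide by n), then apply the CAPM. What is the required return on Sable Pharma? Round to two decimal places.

Mean R_i = (4.1 − 0.9 + 3.5 − 2.0 − 5.0 + 3.2) / 6 = 0.4833%
Mean R_m = (2.7 − 6.0 + 0.6 − 4.1 − 0.2 + 10.4) / 6 = 0.5667%
Σ(R_i − R̄_i)(R_m − R̄_m) = 59.4067  ⇒  Cov = 59.4067 / 6 = 9.9011
Σ(R_m − R̄_m)² = 166.7333  ⇒  Var(R_m) = 166.7333 / 6 = 27.7889
β = Cov / Var(R_m) = 9.9011 / 27.7889 = 0.3563
MRP = 9.72% − 1.28% = 8.44%
E(R) = R_f + β × MRP = 1.28% + 0.3563 × 8.44% = 4.29%

4.29%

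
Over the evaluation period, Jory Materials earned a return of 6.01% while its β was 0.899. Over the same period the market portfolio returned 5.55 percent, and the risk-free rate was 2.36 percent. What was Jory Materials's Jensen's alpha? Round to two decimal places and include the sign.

+0.78%

Market excess return = 5.55% − 2.36% = 3.19%
CAPM benchmark = R_f + β(R_m − R_f) = 2.36% + 0.899 × 3.19% = 5.22781%
α = actual − benchmark = 6.01% − 5.22781% = +0.78%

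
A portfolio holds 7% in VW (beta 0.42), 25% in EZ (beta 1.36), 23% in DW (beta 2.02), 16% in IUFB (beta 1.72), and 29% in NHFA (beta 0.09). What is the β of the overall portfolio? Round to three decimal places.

1.135

β_P = Σ w_i β_i = 0.07×0.42 + 0.25×1.36 + 0.23×2.02 + 0.16×1.72 + 0.29×0.09 = 1.1353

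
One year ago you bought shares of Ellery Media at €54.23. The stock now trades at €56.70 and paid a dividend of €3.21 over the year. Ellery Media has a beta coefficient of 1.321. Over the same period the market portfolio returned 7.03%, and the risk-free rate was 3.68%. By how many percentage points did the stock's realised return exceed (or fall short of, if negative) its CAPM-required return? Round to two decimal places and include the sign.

+2.37%

Realised HPR = (P1 + D1 − P0) / P0 = (56.70 + 3.21 − 54.23) / 54.23 = 5.68 / 54.23 = 10.4739%
MRP = 7.03% − 3.68% = 3.35%
CAPM required = R_f + β·MRP = 3.68% + 1.321 × 3.35% = 8.10535%
α = realised − required = 10.4739% − 8.10535% = +2.37%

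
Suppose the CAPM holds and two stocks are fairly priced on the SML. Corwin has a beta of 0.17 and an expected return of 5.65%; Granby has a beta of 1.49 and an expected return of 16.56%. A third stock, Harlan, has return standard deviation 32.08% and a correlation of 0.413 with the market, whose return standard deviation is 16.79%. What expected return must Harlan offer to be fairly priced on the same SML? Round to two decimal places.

MRP = (16.56% − 5.65%) / (1.49 − 0.17) = 8.2652%
R_f = 5.65% − 0.17 × 8.2652% = 4.2449%
β_Harlan = ρ·σ_i/σ_m = 0.413 × 32.08 / 16.79 = 0.7891
E(R_Harlan) = R_f + β × MRP = 4.2449% + 0.7891 × 8.2652% = 10.77%

10.77%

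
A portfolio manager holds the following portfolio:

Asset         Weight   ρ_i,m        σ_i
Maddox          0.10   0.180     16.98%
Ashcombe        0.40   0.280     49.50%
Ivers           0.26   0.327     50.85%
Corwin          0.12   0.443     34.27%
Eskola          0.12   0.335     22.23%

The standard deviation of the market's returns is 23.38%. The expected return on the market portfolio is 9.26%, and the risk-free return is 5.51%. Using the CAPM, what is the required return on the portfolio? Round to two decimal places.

7.58%

β_Maddox = 0.180 × 16.98% / 23.38% = 0.1307
β_Ashcombe = 0.280 × 49.50% / 23.38% = 0.5928
β_Ivers = 0.327 × 50.85% / 23.38% = 0.7112
β_Corwin = 0.443 × 34.27% / 23.38% = 0.6493
β_Eskola = 0.335 × 22.23% / 23.38% = 0.3185
β_P = Σ w_i β_i = 0.10×0.1307 + 0.40×0.5928 + 0.26×0.7112 + 0.12×0.6493 + 0.12×0.3185 = 0.5512
MRP = 9.26% − 5.51% = 3.75%
E(R_P) = R_f + β_P × MRP = 5.51% + 0.5512 × 3.75% = 7.58%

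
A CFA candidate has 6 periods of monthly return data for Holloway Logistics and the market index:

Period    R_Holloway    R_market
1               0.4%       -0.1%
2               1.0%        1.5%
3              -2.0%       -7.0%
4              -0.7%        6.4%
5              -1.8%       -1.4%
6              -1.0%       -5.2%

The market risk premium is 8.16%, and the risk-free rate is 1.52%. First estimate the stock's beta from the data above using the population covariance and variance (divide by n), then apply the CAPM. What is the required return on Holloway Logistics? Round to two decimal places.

Mean R_i = (0.4 + 1.0 − 2.0 − 0.7 − 1.8 − 1.0) / 6 = -0.6833%
Mean R_m = (-0.1 + 1.5 − 7.0 + 6.4 − 1.4 − 5.2) / 6 = -0.9667%
Σ(R_i − R̄_i)(R_m − R̄_m) = 14.7367  ⇒  Cov = 14.7367 / 6 = 2.4561
Σ(R_m − R̄_m)² = 115.6133  ⇒  Var(R_m) = 115.6133 / 6 = 19.2689
β = Cov / Var(R_m) = 2.4561 / 19.2689 = 0.1275
E(R) = R_f + β × MRP = 1.52% + 0.1275 × 8.16% = 2.56%

2.56%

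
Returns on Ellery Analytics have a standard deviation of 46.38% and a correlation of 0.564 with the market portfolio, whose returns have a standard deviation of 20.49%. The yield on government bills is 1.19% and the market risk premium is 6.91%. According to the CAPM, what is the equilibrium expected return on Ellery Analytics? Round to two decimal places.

10.01%

β = ρ × σ_i / σ_m = 0.564 × 46.38% / 20.49% = 1.2766
E(R) = 1.19% + 1.2766 × 6.91% = 10.01%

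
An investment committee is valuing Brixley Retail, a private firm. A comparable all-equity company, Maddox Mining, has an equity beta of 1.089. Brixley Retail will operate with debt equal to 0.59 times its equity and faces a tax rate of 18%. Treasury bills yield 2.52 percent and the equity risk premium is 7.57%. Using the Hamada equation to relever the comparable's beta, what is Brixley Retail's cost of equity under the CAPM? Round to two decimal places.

β_L = β_U × [1 + (1 − t)(D/E)] = 1.089 × [1 + (1 − 0.18) × 0.59]
    = 1.089 × [1 + 0.82 × 0.59] = 1.089 × 1.4838 = 1.6159
E(R) = R_f + β_L × MRP = 2.52% + 1.6159 × 7.57% = 14.75%

14.75%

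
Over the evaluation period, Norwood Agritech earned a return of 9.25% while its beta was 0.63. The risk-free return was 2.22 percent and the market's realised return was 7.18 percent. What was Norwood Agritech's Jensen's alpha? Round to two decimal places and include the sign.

+3.91%

Market excess return = 7.18% − 2.22% = 4.96%
CAPM benchmark = R_f + β(R_m − R_f) = 2.22% + 0.63 × 4.96% = 5.3448%
α = actual − benchmark = 9.25% − 5.3448% = +3.91%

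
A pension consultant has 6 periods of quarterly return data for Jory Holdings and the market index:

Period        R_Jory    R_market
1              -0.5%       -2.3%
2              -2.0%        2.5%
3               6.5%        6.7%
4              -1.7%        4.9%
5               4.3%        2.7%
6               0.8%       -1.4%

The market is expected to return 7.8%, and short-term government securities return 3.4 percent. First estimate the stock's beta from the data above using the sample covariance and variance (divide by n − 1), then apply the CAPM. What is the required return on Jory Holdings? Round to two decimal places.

Mean R_i = (-0.5 − 2.0 + 6.5 − 1.7 + 4.3 + 0.8) / 6 = 1.2333%
Mean R_m = (-2.3 + 2.5 + 6.7 + 4.9 + 2.7 − 1.4) / 6 = 2.1833%
Σ(R_i − R̄_i)(R_m − R̄_m) = 25.7033  ⇒  Cov = 25.7033 / 5 = 5.1407
Σ(R_m − R̄_m)² = 61.0883  ⇒  Var(R_m) = 61.0883 / 5 = 12.2177
β = Cov / Var(R_m) = 5.1407 / 12.2177 = 0.4208
MRP = 7.8% − 3.4% = 4.40%
E(R) = R_f + β × MRP = 3.4% + 0.4208 × 4.4% = 5.25%

5.25%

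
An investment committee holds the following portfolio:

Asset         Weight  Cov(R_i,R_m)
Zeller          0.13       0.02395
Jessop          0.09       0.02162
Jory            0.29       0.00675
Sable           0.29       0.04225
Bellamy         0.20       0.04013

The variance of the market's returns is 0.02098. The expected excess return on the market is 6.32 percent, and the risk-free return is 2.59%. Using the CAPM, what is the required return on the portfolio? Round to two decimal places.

β_Zeller = 0.02395 / 0.02098 = 1.1416
β_Jessop = 0.02162 / 0.02098 = 1.0305
β_Jory = 0.00675 / 0.02098 = 0.3217
β_Sable = 0.04225 / 0.02098 = 2.0138
β_Bellamy = 0.04013 / 0.02098 = 1.9128
β_P = Σ w_i β_i = 0.13×1.1416 + 0.09×1.0305 + 0.29×0.3217 + 0.29×2.0138 + 0.20×1.9128 = 1.3010
E(R_P) = R_f + β_P × MRP = 2.59% + 1.3010 × 6.32% = 10.81%

10.81%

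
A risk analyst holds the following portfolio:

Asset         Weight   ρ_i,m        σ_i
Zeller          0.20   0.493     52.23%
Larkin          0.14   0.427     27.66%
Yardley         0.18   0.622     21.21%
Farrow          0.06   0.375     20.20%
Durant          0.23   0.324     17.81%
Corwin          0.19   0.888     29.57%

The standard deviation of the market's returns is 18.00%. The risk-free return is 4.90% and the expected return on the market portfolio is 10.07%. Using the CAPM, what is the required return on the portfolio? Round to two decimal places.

9.48%

β_Zeller = 0.493 × 52.23% / 18.00% = 1.4305
β_Larkin = 0.427 × 27.66% / 18.00% = 0.6562
β_Yardley = 0.622 × 21.21% / 18.00% = 0.7329
β_Farrow = 0.375 × 20.20% / 18.00% = 0.4208
β_Durant = 0.324 × 17.81% / 18.00% = 0.3206
β_Corwin = 0.888 × 29.57% / 18.00% = 1.4588
β_P = Σ w_i β_i = 0.20×1.4305 + 0.14×0.6562 + 0.18×0.7329 + 0.06×0.4208 + 0.23×0.3206 + 0.19×1.4588 = 0.8860
MRP = 10.07% − 4.90% = 5.17%
E(R_P) = R_f + β_P × MRP = 4.90% + 0.8860 × 5.17% = 9.48%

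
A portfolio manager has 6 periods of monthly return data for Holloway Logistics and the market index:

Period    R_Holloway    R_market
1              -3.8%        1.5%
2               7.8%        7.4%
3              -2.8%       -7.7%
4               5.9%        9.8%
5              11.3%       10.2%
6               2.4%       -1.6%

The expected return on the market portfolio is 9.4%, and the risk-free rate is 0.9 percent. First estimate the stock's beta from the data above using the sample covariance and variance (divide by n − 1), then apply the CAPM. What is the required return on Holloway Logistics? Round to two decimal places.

Mean R_i = (-3.8 + 7.8 − 2.8 + 5.9 + 11.3 + 2.4) / 6 = 3.4667%
Mean R_m = (1.5 + 7.4 − 7.7 + 9.8 + 10.2 − 1.6) / 6 = 3.2667%
Σ(R_i − R̄_i)(R_m − R̄_m) = 174.8733  ⇒  Cov = 174.8733 / 5 = 34.9747
Σ(R_m − R̄_m)² = 254.9133  ⇒  Var(R_m) = 254.9133 / 5 = 50.9827
β = Cov / Var(R_m) = 34.9747 / 50.9827 = 0.6860
MRP = 9.4% − 0.9% = 8.50%
E(R) = R_f + β × MRP = 0.9% + 0.6860 × 8.5% = 6.73%

6.73%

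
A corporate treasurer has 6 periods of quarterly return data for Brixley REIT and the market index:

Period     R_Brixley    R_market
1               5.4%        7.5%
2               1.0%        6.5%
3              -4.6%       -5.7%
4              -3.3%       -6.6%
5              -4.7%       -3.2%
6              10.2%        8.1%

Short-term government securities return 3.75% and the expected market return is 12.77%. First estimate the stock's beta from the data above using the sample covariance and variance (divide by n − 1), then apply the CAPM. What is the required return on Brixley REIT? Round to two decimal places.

Mean R_i = (5.4 + 1.0 − 4.6 − 3.3 − 4.7 + 10.2) / 6 = 0.6667%
Mean R_m = (7.5 + 6.5 − 5.7 − 6.6 − 3.2 + 8.1) / 6 = 1.1000%
Σ(R_i − R̄_i)(R_m − R̄_m) = 188.2600  ⇒  Cov = 188.2600 / 5 = 37.6520
Σ(R_m − R̄_m)² = 243.1400  ⇒  Var(R_m) = 243.1400 / 5 = 48.6280
β = Cov / Var(R_m) = 37.6520 / 48.6280 = 0.7743
MRP = 12.77% − 3.75% = 9.02%
E(R) = R_f + β × MRP = 3.75% + 0.7743 × 9.02% = 10.73%

10.73%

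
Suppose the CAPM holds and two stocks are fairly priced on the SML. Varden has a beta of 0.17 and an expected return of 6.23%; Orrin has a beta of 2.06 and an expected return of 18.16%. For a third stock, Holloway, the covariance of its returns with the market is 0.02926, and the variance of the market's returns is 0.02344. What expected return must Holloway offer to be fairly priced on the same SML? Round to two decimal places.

13.04%

MRP = (18.16% − 6.23%) / (2.06 − 0.17) = 6.3122%
R_f = 6.23% − 0.17 × 6.3122% = 5.1569%
β_Holloway = Cov / Var(R_m) = 0.02926 / 0.02344 = 1.2483
E(R_Holloway) = R_f + β × MRP = 5.1569% + 1.2483 × 6.3122% = 13.04%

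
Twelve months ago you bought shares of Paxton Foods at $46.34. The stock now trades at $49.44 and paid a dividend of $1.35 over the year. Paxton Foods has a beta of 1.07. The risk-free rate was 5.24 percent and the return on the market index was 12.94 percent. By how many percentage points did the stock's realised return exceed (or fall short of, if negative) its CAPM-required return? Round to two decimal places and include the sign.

-3.88%

Realised HPR = (P1 + D1 − P0) / P0 = (49.44 + 1.35 − 46.34) / 46.34 = 4.45 / 46.34 = 9.6029%
MRP = 12.94% − 5.24% = 7.70%
CAPM required = R_f + β·MRP = 5.24% + 1.07 × 7.70% = 13.4790%
α = realised − required = 9.6029% − 13.4790% = -3.88%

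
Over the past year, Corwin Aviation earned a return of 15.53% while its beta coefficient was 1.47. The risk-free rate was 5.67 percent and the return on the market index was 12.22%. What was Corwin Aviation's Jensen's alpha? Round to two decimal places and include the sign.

Market excess return = 12.22% − 5.67% = 6.55%
CAPM benchmark = R_f + β(R_m − R_f) = 5.67% + 1.47 × 6.55% = 15.2985%
α = actual − benchmark = 15.53% − 15.2985% = +0.23%

+0.23%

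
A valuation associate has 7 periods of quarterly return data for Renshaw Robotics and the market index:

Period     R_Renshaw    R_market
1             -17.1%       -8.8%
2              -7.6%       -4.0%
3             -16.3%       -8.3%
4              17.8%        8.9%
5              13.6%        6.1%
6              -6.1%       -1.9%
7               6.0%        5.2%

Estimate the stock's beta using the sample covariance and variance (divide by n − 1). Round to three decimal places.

Mean R_i = (-17.1 − 7.6 − 16.3 + 17.8 + 13.6 − 6.1 + 6.0) / 7 = -1.3857%
Mean R_m = (-8.8 − 4.0 − 8.3 + 8.9 + 6.1 − 1.9 + 5.2) / 7 = -0.4000%
Σ(R_i − R̄_i)(R_m − R̄_m) = 596.4600  ⇒  Cov = 596.4600 / 6 = 99.4100
Σ(R_m − R̄_m)² = 308.2800  ⇒  Var(R_m) = 308.2800 / 6 = 51.3800
β = Cov / Var(R_m) = 99.4100 / 51.3800 = 1.9348

1.935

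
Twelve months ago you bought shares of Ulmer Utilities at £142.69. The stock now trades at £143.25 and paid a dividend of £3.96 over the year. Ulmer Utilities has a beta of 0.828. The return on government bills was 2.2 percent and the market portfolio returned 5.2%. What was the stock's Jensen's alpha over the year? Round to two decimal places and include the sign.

-1.52%

Realised HPR = (P1 + D1 − P0) / P0 = (143.25 + 3.96 − 142.69) / 142.69 = 4.52 / 142.69 = 3.1677%
MRP = 5.2% − 2.2% = 3.00%
CAPM required = R_f + β·MRP = 2.2% + 0.828 × 3.0% = 4.6840%
α = realised − required = 3.1677% − 4.6840% = -1.52%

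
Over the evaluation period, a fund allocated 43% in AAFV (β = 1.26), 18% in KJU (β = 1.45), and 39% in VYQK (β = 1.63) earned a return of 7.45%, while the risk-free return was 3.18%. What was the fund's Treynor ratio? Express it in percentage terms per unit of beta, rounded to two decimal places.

2.97%

β_P = 0.43×1.26 + 0.18×1.45 + 0.39×1.63 = 1.4385
Treynor = (R_P − R_f) / β_P = (7.45% − 3.18%) / 1.4385 = 4.27% / 1.4385 = 2.97%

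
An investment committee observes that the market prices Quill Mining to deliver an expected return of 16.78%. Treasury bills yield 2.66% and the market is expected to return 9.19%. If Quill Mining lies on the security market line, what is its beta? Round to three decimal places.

MRP = 9.19% − 2.66% = 6.53%
β = (E(R) − R_f) / MRP = (16.78% − 2.66%) / 6.53% = 14.12% / 6.53% = 2.162

2.162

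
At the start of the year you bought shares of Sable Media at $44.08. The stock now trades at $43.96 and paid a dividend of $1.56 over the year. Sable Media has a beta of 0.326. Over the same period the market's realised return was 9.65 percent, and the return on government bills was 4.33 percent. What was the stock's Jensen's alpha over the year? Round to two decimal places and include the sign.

-2.80%

Realised HPR = (P1 + D1 − P0) / P0 = (43.96 + 1.56 − 44.08) / 44.08 = 1.44 / 44.08 = 3.2668%
MRP = 9.65% − 4.33% = 5.32%
CAPM required = R_f + β·MRP = 4.33% + 0.326 × 5.32% = 6.06432%
α = realised − required = 3.2668% − 6.06432% = -2.80%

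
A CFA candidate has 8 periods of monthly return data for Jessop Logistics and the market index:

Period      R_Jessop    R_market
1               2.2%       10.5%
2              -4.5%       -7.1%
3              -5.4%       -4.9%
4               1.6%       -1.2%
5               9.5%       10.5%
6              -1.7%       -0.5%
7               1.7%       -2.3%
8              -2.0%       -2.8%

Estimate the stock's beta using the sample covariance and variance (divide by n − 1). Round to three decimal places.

0.587

Mean R_i = (2.2 − 4.5 − 5.4 + 1.6 + 9.5 − 1.7 + 1.7 − 2.0) / 8 = 0.1750%
Mean R_m = (10.5 − 7.1 − 4.9 − 1.2 + 10.5 − 0.5 − 2.3 − 2.8) / 8 = 0.2750%
Σ(R_i − R̄_i)(R_m − R̄_m) = 181.4950  ⇒  Cov = 181.4950 / 7 = 25.9279
Σ(R_m − R̄_m)² = 309.1350  ⇒  Var(R_m) = 309.1350 / 7 = 44.1621
β = Cov / Var(R_m) = 25.9279 / 44.1621 = 0.5871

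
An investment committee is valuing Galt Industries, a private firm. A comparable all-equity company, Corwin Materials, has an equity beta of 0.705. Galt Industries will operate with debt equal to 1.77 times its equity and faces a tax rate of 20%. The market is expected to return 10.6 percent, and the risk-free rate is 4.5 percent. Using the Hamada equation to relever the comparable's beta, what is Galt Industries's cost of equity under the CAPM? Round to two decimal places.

14.89%

β_L = β_U × [1 + (1 − t)(D/E)] = 0.705 × [1 + (1 − 0.20) × 1.77]
    = 0.705 × [1 + 0.80 × 1.77] = 0.705 × 2.4160 = 1.7033
MRP = 10.6% − 4.5% = 6.10%
E(R) = R_f + β_L × MRP = 4.5% + 1.7033 × 6.1% = 14.89%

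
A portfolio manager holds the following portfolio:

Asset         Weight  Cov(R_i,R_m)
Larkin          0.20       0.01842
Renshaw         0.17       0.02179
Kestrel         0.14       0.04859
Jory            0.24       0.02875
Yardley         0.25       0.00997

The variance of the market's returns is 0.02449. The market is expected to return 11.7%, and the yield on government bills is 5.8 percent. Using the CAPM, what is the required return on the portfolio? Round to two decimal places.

β_Larkin = 0.01842 / 0.02449 = 0.7521
β_Renshaw = 0.02179 / 0.02449 = 0.8898
β_Kestrel = 0.04859 / 0.02449 = 1.9841
β_Jory = 0.02875 / 0.02449 = 1.1739
β_Yardley = 0.00997 / 0.02449 = 0.4071
β_P = Σ w_i β_i = 0.20×0.7521 + 0.17×0.8898 + 0.14×1.9841 + 0.24×1.1739 + 0.25×0.4071 = 0.9630
MRP = 11.7% − 5.8% = 5.90%
E(R_P) = R_f + β_P × MRP = 5.8% + 0.9630 × 5.9% = 11.48%

11.48%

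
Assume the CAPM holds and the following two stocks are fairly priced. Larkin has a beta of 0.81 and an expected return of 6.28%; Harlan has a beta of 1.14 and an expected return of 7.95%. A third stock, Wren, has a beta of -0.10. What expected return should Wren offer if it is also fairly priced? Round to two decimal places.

1.67%

MRP (SML slope) = (7.95% − 6.28%) / (1.14 − 0.81) = 1.67% / 0.33 = 5.0606%
R_f (intercept) = 6.28% − 0.81 × 5.0606% = 2.1809%
E(R_Wren) = R_f + β × MRP = 2.1809% + -0.10 × 5.0606% = 1.67%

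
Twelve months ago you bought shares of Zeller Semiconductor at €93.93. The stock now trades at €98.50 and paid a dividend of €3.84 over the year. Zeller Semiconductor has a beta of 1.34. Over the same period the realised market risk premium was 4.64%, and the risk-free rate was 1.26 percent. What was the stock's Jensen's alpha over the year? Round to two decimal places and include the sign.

+1.48%

Realised HPR = (P1 + D1 − P0) / P0 = (98.50 + 3.84 − 93.93) / 93.93 = 8.41 / 93.93 = 8.9535%
CAPM required = R_f + β·MRP = 1.26% + 1.34 × 4.64% = 7.4776%
α = realised − required = 8.9535% − 7.4776% = +1.48%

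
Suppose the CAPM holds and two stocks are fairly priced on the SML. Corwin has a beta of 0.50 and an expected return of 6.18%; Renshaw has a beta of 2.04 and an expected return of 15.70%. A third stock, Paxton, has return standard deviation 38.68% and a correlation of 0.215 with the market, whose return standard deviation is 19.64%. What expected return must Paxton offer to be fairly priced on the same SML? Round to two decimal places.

5.71%

MRP = (15.70% − 6.18%) / (2.04 − 0.50) = 6.1818%
R_f = 6.18% − 0.50 × 6.1818% = 3.0891%
β_Paxton = ρ·σ_i/σ_m = 0.215 × 38.68 / 19.64 = 0.4234
E(R_Paxton) = R_f + β × MRP = 3.0891% + 0.4234 × 6.1818% = 5.71%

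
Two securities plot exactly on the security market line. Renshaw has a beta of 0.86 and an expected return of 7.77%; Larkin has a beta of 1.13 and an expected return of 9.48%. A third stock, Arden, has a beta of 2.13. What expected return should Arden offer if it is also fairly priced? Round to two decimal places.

15.81%

MRP (SML slope) = (9.48% − 7.77%) / (1.13 − 0.86) = 1.71% / 0.27 = 6.3333%
R_f (intercept) = 7.77% − 0.86 × 6.3333% = 2.3234%
E(R_Arden) = R_f + β × MRP = 2.3234% + 2.13 × 6.3333% = 15.81%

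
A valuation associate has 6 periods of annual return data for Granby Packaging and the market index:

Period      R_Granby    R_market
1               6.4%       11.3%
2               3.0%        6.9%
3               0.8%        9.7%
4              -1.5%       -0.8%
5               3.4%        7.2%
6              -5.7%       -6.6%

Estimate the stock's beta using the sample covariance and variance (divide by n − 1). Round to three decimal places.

0.566

Mean R_i = (6.4 + 3.0 + 0.8 − 1.5 + 3.4 − 5.7) / 6 = 1.0667%
Mean R_m = (11.3 + 6.9 + 9.7 − 0.8 + 7.2 − 6.6) / 6 = 4.6167%
Σ(R_i − R̄_i)(R_m − R̄_m) = 134.5333  ⇒  Cov = 134.5333 / 5 = 26.9067
Σ(R_m − R̄_m)² = 237.5483  ⇒  Var(R_m) = 237.5483 / 5 = 47.5097
β = Cov / Var(R_m) = 26.9067 / 47.5097 = 0.5663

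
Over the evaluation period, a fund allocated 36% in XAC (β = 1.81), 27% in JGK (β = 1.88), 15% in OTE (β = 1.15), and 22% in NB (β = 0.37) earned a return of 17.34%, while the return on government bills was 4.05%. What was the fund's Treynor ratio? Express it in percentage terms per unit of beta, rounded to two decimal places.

9.40%

β_P = 0.36×1.81 + 0.27×1.88 + 0.15×1.15 + 0.22×0.37 = 1.4131
Treynor = (R_P − R_f) / β_P = (17.34% − 4.05%) / 1.4131 = 13.29% / 1.4131 = 9.40%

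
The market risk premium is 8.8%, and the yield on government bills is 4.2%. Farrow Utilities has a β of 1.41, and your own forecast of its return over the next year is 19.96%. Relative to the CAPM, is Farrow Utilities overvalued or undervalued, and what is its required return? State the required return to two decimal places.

Undervalued; required return 16.61%

Required return = R_f + β·MRP = 4.2% + 1.41 × 8.8% = 16.61%
Forecast 19.96% > required 16.61% → the stock plots above the SML → undervalued.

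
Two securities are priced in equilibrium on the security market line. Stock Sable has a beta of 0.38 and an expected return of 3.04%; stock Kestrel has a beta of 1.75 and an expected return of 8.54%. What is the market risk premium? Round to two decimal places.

Both satisfy E(R) = R_f + β·MRP, so the slope of the SML is
MRP = (8.54% − 3.04%) / (1.75 − 0.38) = 5.50% / 1.37 = 4.0146%

4.01%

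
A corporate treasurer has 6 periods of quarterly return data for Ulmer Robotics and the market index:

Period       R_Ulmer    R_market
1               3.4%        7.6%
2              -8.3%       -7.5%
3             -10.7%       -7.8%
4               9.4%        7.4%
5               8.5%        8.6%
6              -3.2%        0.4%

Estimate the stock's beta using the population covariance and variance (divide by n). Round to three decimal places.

1.079

Mean R_i = (3.4 − 8.3 − 10.7 + 9.4 + 8.5 − 3.2) / 6 = -0.1500%
Mean R_m = (7.6 − 7.5 − 7.8 + 7.4 + 8.6 + 0.4) / 6 = 1.4500%
Σ(R_i − R̄_i)(R_m − R̄_m) = 314.2350  ⇒  Cov = 314.2350 / 6 = 52.3725
Σ(R_m − R̄_m)² = 291.1150  ⇒  Var(R_m) = 291.1150 / 6 = 48.5192
β = Cov / Var(R_m) = 52.3725 / 48.5192 = 1.0794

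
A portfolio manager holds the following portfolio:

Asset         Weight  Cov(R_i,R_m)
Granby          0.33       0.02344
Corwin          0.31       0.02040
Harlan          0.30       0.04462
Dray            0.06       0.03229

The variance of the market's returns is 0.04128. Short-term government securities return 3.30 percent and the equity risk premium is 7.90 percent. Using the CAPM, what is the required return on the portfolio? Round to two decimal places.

8.92%

β_Granby = 0.02344 / 0.04128 = 0.5678
β_Corwin = 0.02040 / 0.04128 = 0.4942
β_Harlan = 0.04462 / 0.04128 = 1.0809
β_Dray = 0.03229 / 0.04128 = 0.7822
β_P = Σ w_i β_i = 0.33×0.5678 + 0.31×0.4942 + 0.30×1.0809 + 0.06×0.7822 = 0.7118
E(R_P) = R_f + β_P × MRP = 3.30% + 0.7118 × 7.90% = 8.92%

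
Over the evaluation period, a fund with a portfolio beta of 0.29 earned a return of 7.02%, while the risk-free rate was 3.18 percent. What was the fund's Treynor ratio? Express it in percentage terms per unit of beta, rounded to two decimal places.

Treynor = (R_P − R_f) / β_P = (7.02% − 3.18%) / 0.2900 = 3.84% / 0.2900 = 13.24%

13.24%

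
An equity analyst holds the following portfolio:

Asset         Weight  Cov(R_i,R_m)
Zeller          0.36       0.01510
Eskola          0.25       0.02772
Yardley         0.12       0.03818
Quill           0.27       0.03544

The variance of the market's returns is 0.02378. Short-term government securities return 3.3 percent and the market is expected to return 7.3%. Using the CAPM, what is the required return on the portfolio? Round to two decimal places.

7.76%

β_Zeller = 0.01510 / 0.02378 = 0.6350
β_Eskola = 0.02772 / 0.02378 = 1.1657
β_Yardley = 0.03818 / 0.02378 = 1.6056
β_Quill = 0.03544 / 0.02378 = 1.4903
β_P = Σ w_i β_i = 0.36×0.6350 + 0.25×1.1657 + 0.12×1.6056 + 0.27×1.4903 = 1.1151
MRP = 7.3% − 3.3% = 4.00%
E(R_P) = R_f + β_P × MRP = 3.3% + 1.1151 × 4.0% = 7.76%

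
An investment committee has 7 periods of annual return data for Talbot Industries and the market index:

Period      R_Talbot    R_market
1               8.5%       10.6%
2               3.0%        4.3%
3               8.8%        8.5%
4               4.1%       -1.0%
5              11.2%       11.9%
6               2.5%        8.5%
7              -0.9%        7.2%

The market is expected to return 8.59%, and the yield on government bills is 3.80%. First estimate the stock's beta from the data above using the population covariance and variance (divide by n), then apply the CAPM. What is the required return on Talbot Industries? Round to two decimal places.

Mean R_i = (8.5 + 3.0 + 8.8 + 4.1 + 11.2 + 2.5 − 0.9) / 7 = 5.3143%
Mean R_m = (10.6 + 4.3 + 8.5 − 1.0 + 11.9 + 8.5 + 7.2) / 7 = 7.1429%
Σ(R_i − R̄_i)(R_m − R̄_m) = 56.0357  ⇒  Cov = 56.0357 / 7 = 8.0051
Σ(R_m − R̄_m)² = 112.6571  ⇒  Var(R_m) = 112.6571 / 7 = 16.0939
β = Cov / Var(R_m) = 8.0051 / 16.0939 = 0.4974
MRP = 8.59% − 3.80% = 4.79%
E(R) = R_f + β × MRP = 3.80% + 0.4974 × 4.79% = 6.18%

6.18%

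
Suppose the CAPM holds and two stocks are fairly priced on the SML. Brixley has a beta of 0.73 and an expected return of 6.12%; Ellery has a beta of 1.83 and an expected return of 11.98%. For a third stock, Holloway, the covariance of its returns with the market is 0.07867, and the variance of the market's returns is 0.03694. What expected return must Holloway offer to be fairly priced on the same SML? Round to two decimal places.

MRP = (11.98% − 6.12%) / (1.83 − 0.73) = 5.3273%
R_f = 6.12% − 0.73 × 5.3273% = 2.2311%
β_Holloway = Cov / Var(R_m) = 0.07867 / 0.03694 = 2.1297
E(R_Holloway) = R_f + β × MRP = 2.2311% + 2.1297 × 5.3273% = 13.58%

13.58%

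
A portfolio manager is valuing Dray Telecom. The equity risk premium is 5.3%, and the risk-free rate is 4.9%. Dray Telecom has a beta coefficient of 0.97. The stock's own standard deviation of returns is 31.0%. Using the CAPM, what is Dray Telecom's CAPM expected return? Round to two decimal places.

E(R) = R_f + β × MRP = 4.9% + 0.97 × 5.3% = 10.04%

10.04%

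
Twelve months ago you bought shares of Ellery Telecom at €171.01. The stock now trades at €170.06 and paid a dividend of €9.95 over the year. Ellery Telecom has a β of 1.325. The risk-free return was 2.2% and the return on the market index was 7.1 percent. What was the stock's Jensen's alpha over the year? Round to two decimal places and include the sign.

-3.43%

Realised HPR = (P1 + D1 − P0) / P0 = (170.06 + 9.95 − 171.01) / 171.01 = 9.00 / 171.01 = 5.2629%
MRP = 7.1% − 2.2% = 4.90%
CAPM required = R_f + β·MRP = 2.2% + 1.325 × 4.9% = 8.6925%
α = realised − required = 5.2629% − 8.6925% = -3.43%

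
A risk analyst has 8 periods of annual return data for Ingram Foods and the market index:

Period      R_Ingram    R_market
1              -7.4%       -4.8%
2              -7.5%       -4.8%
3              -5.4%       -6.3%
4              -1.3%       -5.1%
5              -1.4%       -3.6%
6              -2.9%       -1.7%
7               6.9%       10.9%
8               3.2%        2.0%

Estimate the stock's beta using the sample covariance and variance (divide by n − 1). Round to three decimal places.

Mean R_i = (-7.4 − 7.5 − 5.4 − 1.3 − 1.4 − 2.9 + 6.9 + 3.2) / 8 = -1.9750%
Mean R_m = (-4.8 − 4.8 − 6.3 − 5.1 − 3.6 − 1.7 + 10.9 + 2.0) / 8 = -1.6750%
Σ(R_i − R̄_i)(R_m − R̄_m) = 177.2850  ⇒  Cov = 177.2850 / 7 = 25.3264
Σ(R_m − R̄_m)² = 227.9950  ⇒  Var(R_m) = 227.9950 / 7 = 32.5707
β = Cov / Var(R_m) = 25.3264 / 32.5707 = 0.7776

0.778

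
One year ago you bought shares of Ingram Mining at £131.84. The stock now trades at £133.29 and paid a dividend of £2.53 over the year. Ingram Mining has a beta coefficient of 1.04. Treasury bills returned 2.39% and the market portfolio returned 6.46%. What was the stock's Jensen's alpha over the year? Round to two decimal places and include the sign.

-3.60%

Realised HPR = (P1 + D1 − P0) / P0 = (133.29 + 2.53 − 131.84) / 131.84 = 3.98 / 131.84 = 3.0188%
MRP = 6.46% − 2.39% = 4.07%
CAPM required = R_f + β·MRP = 2.39% + 1.04 × 4.07% = 6.6228%
α = realised − required = 3.0188% − 6.6228% = -3.60%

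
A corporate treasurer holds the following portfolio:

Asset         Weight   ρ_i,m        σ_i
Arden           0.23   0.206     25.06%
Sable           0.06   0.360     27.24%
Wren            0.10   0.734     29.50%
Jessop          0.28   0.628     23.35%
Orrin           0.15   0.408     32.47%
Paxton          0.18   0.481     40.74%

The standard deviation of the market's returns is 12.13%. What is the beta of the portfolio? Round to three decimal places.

1.118

β_Arden = 0.206 × 25.06% / 12.13% = 0.4256
β_Sable = 0.360 × 27.24% / 12.13% = 0.8084
β_Wren = 0.734 × 29.50% / 12.13% = 1.7851
β_Jessop = 0.628 × 23.35% / 12.13% = 1.2089
β_Orrin = 0.408 × 32.47% / 12.13% = 1.0921
β_Paxton = 0.481 × 40.74% / 12.13% = 1.6155
β_P = Σ w_i β_i = 0.23×0.4256 + 0.06×0.8084 + 0.10×1.7851 + 0.28×1.2089 + 0.15×1.0921 + 0.18×1.6155 = 1.1180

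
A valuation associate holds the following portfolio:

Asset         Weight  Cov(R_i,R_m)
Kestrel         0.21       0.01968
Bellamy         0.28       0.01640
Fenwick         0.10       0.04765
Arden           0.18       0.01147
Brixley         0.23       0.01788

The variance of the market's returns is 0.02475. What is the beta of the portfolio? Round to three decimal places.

β_Kestrel = 0.01968 / 0.02475 = 0.7952
β_Bellamy = 0.01640 / 0.02475 = 0.6626
β_Fenwick = 0.04765 / 0.02475 = 1.9253
β_Arden = 0.01147 / 0.02475 = 0.4634
β_Brixley = 0.01788 / 0.02475 = 0.7224
β_P = Σ w_i β_i = 0.21×0.7952 + 0.28×0.6626 + 0.10×1.9253 + 0.18×0.4634 + 0.23×0.7224 = 0.7946

0.795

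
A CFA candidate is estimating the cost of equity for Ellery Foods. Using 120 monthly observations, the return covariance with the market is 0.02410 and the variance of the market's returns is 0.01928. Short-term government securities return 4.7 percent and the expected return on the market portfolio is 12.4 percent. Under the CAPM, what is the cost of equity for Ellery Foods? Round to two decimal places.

14.33%

β = Cov(R_i, R_m) / Var(R_m) = 0.02410 / 0.01928 = 1.2500
MRP = 12.4% − 4.7% = 7.70%
E(R) = R_f + β × MRP = 4.7% + 1.2500 × 7.7% = 14.33%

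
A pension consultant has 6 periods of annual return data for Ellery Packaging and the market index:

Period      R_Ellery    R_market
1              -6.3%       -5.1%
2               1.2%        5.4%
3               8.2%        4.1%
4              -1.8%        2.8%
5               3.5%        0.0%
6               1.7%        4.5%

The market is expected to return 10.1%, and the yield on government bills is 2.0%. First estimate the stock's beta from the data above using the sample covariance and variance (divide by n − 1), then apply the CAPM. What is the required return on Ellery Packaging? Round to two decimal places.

8.52%

Mean R_i = (-6.3 + 1.2 + 8.2 − 1.8 + 3.5 + 1.7) / 6 = 1.0833%
Mean R_m = (-5.1 + 5.4 + 4.1 + 2.8 + 0.0 + 4.5) / 6 = 1.9500%
Σ(R_i − R̄_i)(R_m − R̄_m) = 62.1650  ⇒  Cov = 62.1650 / 5 = 12.4330
Σ(R_m − R̄_m)² = 77.2550  ⇒  Var(R_m) = 77.2550 / 5 = 15.4510
β = Cov / Var(R_m) = 12.4330 / 15.4510 = 0.8047
MRP = 10.1% − 2.0% = 8.10%
E(R) = R_f + β × MRP = 2.0% + 0.8047 × 8.1% = 8.52%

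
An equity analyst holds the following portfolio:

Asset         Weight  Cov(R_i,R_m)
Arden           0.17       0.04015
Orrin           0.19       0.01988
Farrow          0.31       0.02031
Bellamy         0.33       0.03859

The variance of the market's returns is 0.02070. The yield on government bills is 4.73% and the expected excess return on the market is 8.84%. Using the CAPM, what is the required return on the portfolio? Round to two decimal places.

17.39%

β_Arden = 0.04015 / 0.02070 = 1.9396
β_Orrin = 0.01988 / 0.02070 = 0.9604
β_Farrow = 0.02031 / 0.02070 = 0.9812
β_Bellamy = 0.03859 / 0.02070 = 1.8643
β_P = Σ w_i β_i = 0.17×1.9396 + 0.19×0.9604 + 0.31×0.9812 + 0.33×1.8643 = 1.4316
E(R_P) = R_f + β_P × MRP = 4.73% + 1.4316 × 8.84% = 17.39%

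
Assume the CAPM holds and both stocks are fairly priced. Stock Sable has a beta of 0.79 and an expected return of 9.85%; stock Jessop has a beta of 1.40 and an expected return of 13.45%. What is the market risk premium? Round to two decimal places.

5.90%

Both satisfy E(R) = R_f + β·MRP, so the slope of the SML is
MRP = (13.45% − 9.85%) / (1.40 − 0.79) = 3.60% / 0.61 = 5.9016%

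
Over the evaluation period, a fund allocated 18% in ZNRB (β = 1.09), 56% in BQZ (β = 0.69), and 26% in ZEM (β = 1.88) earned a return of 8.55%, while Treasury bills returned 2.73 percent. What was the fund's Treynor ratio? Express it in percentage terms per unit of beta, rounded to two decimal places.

5.43%

β_P = 0.18×1.09 + 0.56×0.69 + 0.26×1.88 = 1.0714
Treynor = (R_P − R_f) / β_P = (8.55% − 2.73%) / 1.0714 = 5.82% / 1.0714 = 5.43%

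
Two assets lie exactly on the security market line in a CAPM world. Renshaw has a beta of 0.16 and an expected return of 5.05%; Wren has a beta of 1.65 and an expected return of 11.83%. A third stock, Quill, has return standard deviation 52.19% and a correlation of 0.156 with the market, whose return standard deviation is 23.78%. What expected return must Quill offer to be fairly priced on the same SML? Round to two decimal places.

5.88%

MRP = (11.83% − 5.05%) / (1.65 − 0.16) = 4.5503%
R_f = 5.05% − 0.16 × 4.5503% = 4.3220%
β_Quill = ρ·σ_i/σ_m = 0.156 × 52.19 / 23.78 = 0.3424
E(R_Quill) = R_f + β × MRP = 4.3220% + 0.3424 × 4.5503% = 5.88%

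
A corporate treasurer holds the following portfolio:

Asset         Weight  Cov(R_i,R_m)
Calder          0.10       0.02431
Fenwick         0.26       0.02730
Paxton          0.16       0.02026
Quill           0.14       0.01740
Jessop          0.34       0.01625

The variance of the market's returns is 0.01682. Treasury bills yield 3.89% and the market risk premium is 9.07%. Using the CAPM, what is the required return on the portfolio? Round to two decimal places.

β_Calder = 0.02431 / 0.01682 = 1.4453
β_Fenwick = 0.02730 / 0.01682 = 1.6231
β_Paxton = 0.02026 / 0.01682 = 1.2045
β_Quill = 0.01740 / 0.01682 = 1.0345
β_Jessop = 0.01625 / 0.01682 = 0.9661
β_P = Σ w_i β_i = 0.10×1.4453 + 0.26×1.6231 + 0.16×1.2045 + 0.14×1.0345 + 0.34×0.9661 = 1.2326
E(R_P) = R_f + β_P × MRP = 3.89% + 1.2326 × 9.07% = 15.07%

15.07%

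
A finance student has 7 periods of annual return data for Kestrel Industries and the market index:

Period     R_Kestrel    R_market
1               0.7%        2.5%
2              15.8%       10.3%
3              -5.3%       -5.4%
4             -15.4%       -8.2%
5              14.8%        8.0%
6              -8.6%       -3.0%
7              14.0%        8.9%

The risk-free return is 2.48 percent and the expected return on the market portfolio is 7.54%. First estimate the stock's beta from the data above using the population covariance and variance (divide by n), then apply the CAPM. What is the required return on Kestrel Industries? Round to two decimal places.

10.88%

Mean R_i = (0.7 + 15.8 − 5.3 − 15.4 + 14.8 − 8.6 + 14.0) / 7 = 2.2857%
Mean R_m = (2.5 + 10.3 − 5.4 − 8.2 + 8.0 − 3.0 + 8.9) / 7 = 1.8714%
Σ(R_i − R̄_i)(R_m − R̄_m) = 558.2471  ⇒  Cov = 558.2471 / 7 = 79.7496
Σ(R_m − R̄_m)² = 336.4343  ⇒  Var(R_m) = 336.4343 / 7 = 48.0620
β = Cov / Var(R_m) = 79.7496 / 48.0620 = 1.6593
MRP = 7.54% − 2.48% = 5.06%
E(R) = R_f + β × MRP = 2.48% + 1.6593 × 5.06% = 10.88%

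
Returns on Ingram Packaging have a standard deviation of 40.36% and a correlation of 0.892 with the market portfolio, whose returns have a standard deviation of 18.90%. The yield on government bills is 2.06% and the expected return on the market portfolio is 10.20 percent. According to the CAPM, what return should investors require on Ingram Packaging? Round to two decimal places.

β = ρ × σ_i / σ_m = 0.892 × 40.36% / 18.90% = 1.9048
MRP = 10.20% − 2.06% = 8.14%
E(R) = 2.06% + 1.9048 × 8.14% = 17.57%

17.57%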